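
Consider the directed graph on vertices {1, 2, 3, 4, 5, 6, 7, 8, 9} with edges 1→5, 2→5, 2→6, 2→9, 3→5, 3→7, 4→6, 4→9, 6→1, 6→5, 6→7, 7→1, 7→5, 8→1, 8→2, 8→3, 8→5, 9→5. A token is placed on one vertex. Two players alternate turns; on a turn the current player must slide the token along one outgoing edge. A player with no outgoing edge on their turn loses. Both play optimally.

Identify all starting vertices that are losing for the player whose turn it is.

4, 5

Label each position W (a win for the player to move) or L (a loss). A position with no legal move is L; any other position is W exactly when some move reaches an L, and L when every move reaches a W.
Every edge goes from a vertex to one that appears earlier in the order 5, 9, 1, 7, 6, 2, 3, 4, 8, so processing vertices in that order labels each vertex after all of its successors.
5: no outgoing edge → L
9: can move to 5, which is L ⇒ W
1: can move to 5, which is L ⇒ W
7: can move to 5, which is L ⇒ W
6: can move to 5, which is L ⇒ W
2: can move to 5, which is L ⇒ W
3: can move to 5, which is L ⇒ W
4: moves to 6(W), 9(W); every one is W ⇒ L
8: can move to 5, which is L ⇒ W
The losing starting vertices are exactly the entries labelled L in this table (2 of them).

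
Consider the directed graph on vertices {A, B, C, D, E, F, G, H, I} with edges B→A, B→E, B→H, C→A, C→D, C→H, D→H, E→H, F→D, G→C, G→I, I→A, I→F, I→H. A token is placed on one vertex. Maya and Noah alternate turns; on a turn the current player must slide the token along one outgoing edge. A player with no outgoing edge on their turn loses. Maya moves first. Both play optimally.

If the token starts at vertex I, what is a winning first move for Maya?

Move to F.

Classify positions by backward induction: terminal positions (no move available) are L. From any other position, the mover wins iff some move reaches an L.
Every edge goes from a vertex to one that appears earlier in the order H, A, E, D, F, C, B, I, G, so processing vertices in that order labels each vertex after all of its successors.
H: no outgoing edge → L
A: no outgoing edge → L
E: →H(L), so W
D: →H(L), so W
F: →D(W) only, which is W, so L
C: →A(L), so W
B: →A(L), so W
I: →F(L), so W
G: →I(W), C(W) — all W, so L
From I, the L positions reachable in one move are: F, A, H. Any move reaching one of these is winning.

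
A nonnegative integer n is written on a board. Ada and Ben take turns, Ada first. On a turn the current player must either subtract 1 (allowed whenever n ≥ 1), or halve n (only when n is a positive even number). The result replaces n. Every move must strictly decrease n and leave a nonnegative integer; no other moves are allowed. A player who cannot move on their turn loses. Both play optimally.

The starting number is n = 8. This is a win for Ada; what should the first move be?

Move to 7.

Build the W/L table. Terminal = L. A non-terminal position is W if it has a move to some L; otherwise it is L.
n=0: no move → L
n=1: can move to 0, which is L ⇒ W
n=2: the only move is to 1(W), a W ⇒ L
n=3: can move to 2, which is L ⇒ W
n=4: can move to 2, which is L ⇒ W
n=5: the only move is to 4(W), a W ⇒ L
n=6: can move to 5, which is L ⇒ W
n=7: the only move is to 6(W), a W ⇒ L
n=8: can move to 7, which is L ⇒ W
From 8, the L positions reachable in one move are: 7.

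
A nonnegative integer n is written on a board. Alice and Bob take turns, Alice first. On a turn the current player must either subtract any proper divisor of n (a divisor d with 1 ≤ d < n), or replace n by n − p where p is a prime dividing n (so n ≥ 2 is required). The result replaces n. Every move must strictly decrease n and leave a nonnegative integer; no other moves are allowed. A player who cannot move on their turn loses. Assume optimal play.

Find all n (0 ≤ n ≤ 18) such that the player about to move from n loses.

Classify positions by backward induction: terminal positions (no move available) are L. From any other position, the mover wins iff some move reaches an L.
n=0: no move → L
n=1: no move → L
n=2: reaches L-position 0 → W
n=3: reaches L-position 0 → W
n=4: only reaches 2(W), 3(W), all W → L
n=5: reaches L-position 0 → W
n=6: reaches L-position 4 → W
n=7: reaches L-position 0 → W
n=8: reaches L-position 4 → W
n=9: only reaches 6(W), 8(W), all W → L
n=10: reaches L-position 9 → W
n=11: reaches L-position 0 → W
n=12: reaches L-position 9 → W
n=13: reaches L-position 0 → W
n=14: only reaches 7(W), 12(W), 13(W), all W → L
n=15: reaches L-position 14 → W
n=16: reaches L-position 14 → W
n=17: reaches L-position 0 → W
n=18: reaches L-position 9 → W
Reading off the rows marked L gives the requested list; there are 5 such values of n.

0, 1, 4, 9, 14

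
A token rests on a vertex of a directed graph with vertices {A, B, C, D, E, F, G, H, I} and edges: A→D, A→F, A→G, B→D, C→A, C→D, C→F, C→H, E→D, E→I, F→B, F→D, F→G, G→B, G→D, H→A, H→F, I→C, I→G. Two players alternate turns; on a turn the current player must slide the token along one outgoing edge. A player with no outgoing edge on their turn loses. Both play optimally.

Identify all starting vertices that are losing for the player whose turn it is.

D, H, I

Classify positions by backward induction: terminal positions (no move available) are L. From any other position, the mover wins iff some move reaches an L.
Every edge goes from a vertex to one that appears earlier in the order D, B, G, F, A, H, C, I, E, so processing vertices in that order labels each vertex after all of its successors.
D: no outgoing edge → L
B: can move to D, which is L ⇒ W
G: can move to D, which is L ⇒ W
F: can move to D, which is L ⇒ W
A: can move to D, which is L ⇒ W
H: moves to A(W), F(W); every one is W ⇒ L
C: can move to H, which is L ⇒ W
I: moves to C(W), G(W); every one is W ⇒ L
E: can move to I, which is L ⇒ W
Reading off the rows marked L gives the requested list; there are 3 such vertices.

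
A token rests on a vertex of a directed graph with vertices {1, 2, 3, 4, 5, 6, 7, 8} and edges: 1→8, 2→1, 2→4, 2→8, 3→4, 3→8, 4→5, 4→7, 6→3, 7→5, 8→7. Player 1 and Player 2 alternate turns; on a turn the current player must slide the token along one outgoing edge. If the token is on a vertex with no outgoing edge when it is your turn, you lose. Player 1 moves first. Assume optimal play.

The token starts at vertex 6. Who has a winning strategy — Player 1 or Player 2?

Positions with no move are L. A position that does have a move is losing for the player to move precisely when every available move leads to a winning position for the opponent. Fill in the labels:
Every edge goes from a vertex to one that appears earlier in the order 5, 7, 4, 8, 3, 1, 6, 2, so processing vertices in that order labels each vertex after all of its successors.
5: no outgoing edge → L
7: reaches L-position 5 → W
4: reaches L-position 5 → W
8: only reaches 7(W), which is W → L
3: reaches L-position 8 → W
1: reaches L-position 8 → W
6: only reaches 3(W), which is W → L
2: reaches L-position 8 → W
The starting position 6 is L: whatever Player 1 does, the opponent receives a W position.

Player 2 wins.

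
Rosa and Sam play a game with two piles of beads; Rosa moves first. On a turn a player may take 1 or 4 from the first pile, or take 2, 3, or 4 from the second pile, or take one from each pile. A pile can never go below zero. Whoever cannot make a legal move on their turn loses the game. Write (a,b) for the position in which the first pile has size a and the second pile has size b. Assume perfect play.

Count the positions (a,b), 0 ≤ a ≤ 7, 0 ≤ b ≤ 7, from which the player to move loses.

23

Classify positions by backward induction: terminal positions (no move available) are L. From any other position, the mover wins iff some move reaches an L.
Every move lowers a or b (never raises either), so fill the grid row by row in increasing a, and left to right within a row: each cell's successors are then already labelled.
      b=0  b=1  b=2  b=3  b=4  b=5  b=6  b=7
a=0:    L    L    W    W    W    W    L    L
a=1:    W    W    W    L    L    W    W    W
a=2:    L    L    W    W    W    W    L    L
a=3:    W    W    W    L    L    W    W    W
a=4:    W    W    L    W    W    W    W    W
a=5:    L    L    W    W    W    W    L    L
a=6:    W    W    W    L    L    W    W    W
a=7:    L    L    W    W    W    W    L    L
Cells with no legal move (terminal, hence L): (0,0), (0,1).
The remaining L cells, each justified by listing all of its moves:
(0,6): L (options (0,4)(W), (0,3)(W), (0,2)(W) are all W)
(0,7): L (options (0,5)(W), (0,4)(W), (0,3)(W) are all W)
(1,3): L (options (0,3)(W), (1,1)(W), (1,0)(W), (0,2)(W) are all W)
(1,4): L (options (0,4)(W), (1,2)(W), (1,1)(W), (1,0)(W), (0,3)(W) are all W)
(2,0): L (sole option (1,0)(W) is W)
(2,1): L (options (1,1)(W), (1,0)(W) are all W)
(2,6): L (options (1,6)(W), (2,4)(W), (2,3)(W), (2,2)(W), (1,5)(W) are all W)
(2,7): L (options (1,7)(W), (2,5)(W), (2,4)(W), (2,3)(W), (1,6)(W) are all W)
(3,3): L (options (2,3)(W), (3,1)(W), (3,0)(W), (2,2)(W) are all W)
(3,4): L (options (2,4)(W), (3,2)(W), (3,1)(W), (3,0)(W), (2,3)(W) are all W)
(4,2): L (options (3,2)(W), (0,2)(W), (4,0)(W), (3,1)(W) are all W)
(5,0): L (options (4,0)(W), (1,0)(W) are all W)
(5,1): L (options (4,1)(W), (1,1)(W), (4,0)(W) are all W)
(5,6): L (options (4,6)(W), (1,6)(W), (5,4)(W), (5,3)(W), (5,2)(W), (4,5)(W) are all W)
(5,7): L (options (4,7)(W), (1,7)(W), (5,5)(W), (5,4)(W), (5,3)(W), (4,6)(W) are all W)
(6,3): L (options (5,3)(W), (2,3)(W), (6,1)(W), (6,0)(W), (5,2)(W) are all W)
(6,4): L (options (5,4)(W), (2,4)(W), (6,2)(W), (6,1)(W), (6,0)(W), (5,3)(W) are all W)
(7,0): L (options (6,0)(W), (3,0)(W) are all W)
(7,1): L (options (6,1)(W), (3,1)(W), (6,0)(W) are all W)
(7,6): L (options (6,6)(W), (3,6)(W), (7,4)(W), (7,3)(W), (7,2)(W), (6,5)(W) are all W)
(7,7): L (options (6,7)(W), (3,7)(W), (7,5)(W), (7,4)(W), (7,3)(W), (6,6)(W) are all W)
Every other cell has at least one move into one of the L cells above, so it is W.
L cells per row: a=0: 4, a=1: 2, a=2: 4, a=3: 2, a=4: 1, a=5: 4, a=6: 2, a=7: 4; total 23.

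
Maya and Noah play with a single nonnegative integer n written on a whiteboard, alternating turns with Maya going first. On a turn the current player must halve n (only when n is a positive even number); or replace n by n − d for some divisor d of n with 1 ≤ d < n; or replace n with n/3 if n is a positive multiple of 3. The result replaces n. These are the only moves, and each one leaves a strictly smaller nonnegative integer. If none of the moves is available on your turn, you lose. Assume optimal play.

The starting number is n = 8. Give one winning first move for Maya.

Move to 4.

Positions with no move are L. A position that does have a move is losing for the player to move precisely when every available move leads to a winning position for the opponent. Fill in the labels:
n=0: no move → L
n=1: no move → L
n=2: →1(L), so W
n=3: →1(L), so W
n=4: →2(W), 3(W) — all W, so L
n=5: →4(L), so W
n=6: →4(L), so W
n=7: →6(W) only, which is W, so L
n=8: →4(L), so W
From 8, the L positions reachable in one move are: 4, 7. Any move reaching one of these is winning.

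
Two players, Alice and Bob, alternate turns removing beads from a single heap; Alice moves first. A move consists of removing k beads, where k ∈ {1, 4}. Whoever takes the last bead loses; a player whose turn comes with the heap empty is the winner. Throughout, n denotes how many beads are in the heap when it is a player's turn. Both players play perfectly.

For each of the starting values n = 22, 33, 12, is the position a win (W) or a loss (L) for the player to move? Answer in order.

Label each position W (a win for the player to move) or L (a loss). A position with no legal move is W; any other position is W exactly when some move reaches an L, and L when every move reaches a W.
n=0: no move; the opponent has just taken the last bead and therefore loses → W
n=1: →0(W) only, which is W, so L
n=2: →1(L), so W
n=3: →2(W) only, which is W, so L
n=4: →3(L), so W
n=5: →1(L), so W
n=6: →5(W), 2(W) — all W, so L
n=7: →6(L), so W
n=8: →7(W), 4(W) — all W, so L
n=9: →8(L), so W
n=10: →6(L), so W
n=11: →10(W), 7(W) — all W, so L
n=12: →11(L), so W
n=13: →12(W), 9(W) — all W, so L
n=14: →13(L), so W
n=15: →11(L), so W
n=16: →15(W), 12(W) — all W, so L
n=17: →16(L), so W
n=18: →17(W), 14(W) — all W, so L
n=19: →18(L), so W
n=20: →16(L), so W
n=21: →20(W), 17(W) — all W, so L
n=22: →21(L), so W
n=23: →22(W), 19(W) — all W, so L
n=24: →23(L), so W
n=25: →21(L), so W
n=26: →25(W), 22(W) — all W, so L
n=27: →26(L), so W
n=28: →27(W), 24(W) — all W, so L
n=29: →28(L), so W
n=30: →26(L), so W
n=31: →30(W), 27(W) — all W, so L
n=32: →31(L), so W
n=33: →32(W), 29(W) — all W, so L

22: W, 33: L, 12: W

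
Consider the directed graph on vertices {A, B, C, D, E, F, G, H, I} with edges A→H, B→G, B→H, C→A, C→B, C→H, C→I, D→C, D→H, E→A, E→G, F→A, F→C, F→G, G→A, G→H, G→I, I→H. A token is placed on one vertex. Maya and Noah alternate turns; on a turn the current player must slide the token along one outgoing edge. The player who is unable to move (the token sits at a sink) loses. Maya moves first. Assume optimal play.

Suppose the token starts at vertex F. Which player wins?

Use the standard recursion: the mover loses at a terminal position; elsewhere, the mover wins exactly when some move hands the opponent an L position.
Every edge goes from a vertex to one that appears earlier in the order H, I, A, G, B, C, F, E, D, so processing vertices in that order labels each vertex after all of its successors.
H: no outgoing edge → L
I: W (go to H, an L position)
A: W (go to H, an L position)
G: W (go to H, an L position)
B: W (go to H, an L position)
C: W (go to H, an L position)
F: L (options C(W), G(W), A(W) are all W)
E: L (options G(W), A(W) are all W)
D: W (go to H, an L position)
The starting position F is L: whatever Maya does, the opponent receives a W position.

Noah wins.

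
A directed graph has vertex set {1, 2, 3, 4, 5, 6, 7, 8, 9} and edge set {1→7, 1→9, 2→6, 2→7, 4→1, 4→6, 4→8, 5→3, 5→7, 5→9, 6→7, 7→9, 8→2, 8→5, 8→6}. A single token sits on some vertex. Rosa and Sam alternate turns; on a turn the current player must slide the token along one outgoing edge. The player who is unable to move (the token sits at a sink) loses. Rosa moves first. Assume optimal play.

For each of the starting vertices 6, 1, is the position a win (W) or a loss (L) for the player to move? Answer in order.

6: L, 1: W

Build the W/L table. Terminal = L. A non-terminal position is W if it has a move to some L; otherwise it is L.
Every edge goes from a vertex to one that appears earlier in the order 3, 9, 7, 5, 6, 2, 8, 1, 4, so processing vertices in that order labels each vertex after all of its successors.
3: no outgoing edge → L
9: no outgoing edge → L
7: W (go to 9, an L position)
5: W (go to 9, an L position)
6: L (sole option 7(W) is W)
2: W (go to 6, an L position)
8: W (go to 6, an L position)
1: W (go to 9, an L position)
4: W (go to 6, an L position)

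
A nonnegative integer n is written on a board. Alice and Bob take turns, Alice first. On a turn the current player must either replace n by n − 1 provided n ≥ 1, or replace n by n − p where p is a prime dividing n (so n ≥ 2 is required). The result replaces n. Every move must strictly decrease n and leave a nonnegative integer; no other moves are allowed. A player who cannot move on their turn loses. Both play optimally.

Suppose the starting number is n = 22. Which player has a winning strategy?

Positions with no move are L. A position that does have a move is losing for the player to move precisely when every available move leads to a winning position for the opponent. Fill in the labels:
n=0: no move → L
n=1: W (go to 0, an L position)
n=2: W (go to 0, an L position)
n=3: W (go to 0, an L position)
n=4: L (options 2(W), 3(W) are all W)
n=5: W (go to 0, an L position)
n=6: W (go to 4, an L position)
n=7: W (go to 0, an L position)
n=8: L (options 6(W), 7(W) are all W)
n=9: W (go to 8, an L position)
n=10: W (go to 8, an L position)
n=11: W (go to 0, an L position)
n=12: L (options 9(W), 10(W), 11(W) are all W)
n=13: W (go to 0, an L position)
n=14: W (go to 12, an L position)
n=15: W (go to 12, an L position)
n=16: L (options 14(W), 15(W) are all W)
n=17: W (go to 0, an L position)
n=18: W (go to 16, an L position)
n=19: W (go to 0, an L position)
n=20: L (options 15(W), 18(W), 19(W) are all W)
n=21: W (go to 20, an L position)
n=22: W (go to 20, an L position)
From 22 Alice can move to 20, reaching an L position.

Alice wins.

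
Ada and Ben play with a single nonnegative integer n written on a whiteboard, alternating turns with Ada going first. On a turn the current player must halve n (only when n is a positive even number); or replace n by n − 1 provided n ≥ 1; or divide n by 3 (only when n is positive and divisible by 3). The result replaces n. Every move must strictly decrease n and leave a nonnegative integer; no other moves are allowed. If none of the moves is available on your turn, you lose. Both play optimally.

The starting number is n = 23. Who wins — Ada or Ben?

Ben wins.

Use the standard recursion: the mover loses at a terminal position; elsewhere, the mover wins exactly when some move hands the opponent an L position.
n=0: no move → L
n=1: →0(L), so W
n=2: →1(W) only, which is W, so L
n=3: →2(L), so W
n=4: →2(L), so W
n=5: →4(W) only, which is W, so L
n=6: →2(L), so W
n=7: →6(W) only, which is W, so L
n=8: →7(L), so W
n=9: →3(W), 8(W) — all W, so L
n=10: →5(L), so W
n=11: →10(W) only, which is W, so L
n=12: →11(L), so W
n=13: →12(W) only, which is W, so L
n=14: →7(L), so W
n=15: →5(L), so W
n=16: →8(W), 15(W) — all W, so L
n=17: →16(L), so W
n=18: →9(L), so W
n=19: →18(W) only, which is W, so L
n=20: →19(L), so W
n=21: →7(L), so W
n=22: →11(L), so W
n=23: →22(W) only, which is W, so L
Every move from 23 reaches a W position, so the mover loses.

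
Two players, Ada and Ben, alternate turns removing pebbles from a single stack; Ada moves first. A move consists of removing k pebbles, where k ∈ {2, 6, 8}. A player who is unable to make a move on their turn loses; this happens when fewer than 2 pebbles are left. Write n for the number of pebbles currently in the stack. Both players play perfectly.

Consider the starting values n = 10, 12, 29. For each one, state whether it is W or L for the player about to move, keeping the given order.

10: W, 12: W, 29: L

Work bottom-up. With no move the player to move loses. Otherwise the position is W if at least one move leads to an L position for the opponent, and L if every move leads to a W.
n=0: no move → L
n=1: no move → L
n=2: W (go to 0, an L position)
n=3: W (go to 1, an L position)
n=4: L (sole option 2(W) is W)
n=5: L (sole option 3(W) is W)
n=6: W (go to 4, an L position)
n=7: W (go to 5, an L position)
n=8: W (go to 0, an L position)
n=9: W (go to 1, an L position)
n=10: W (go to 4, an L position)
n=11: W (go to 5, an L position)
n=12: W (go to 4, an L position)
n=13: W (go to 5, an L position)
n=14: L (options 12(W), 8(W), 6(W) are all W)
n=15: L (options 13(W), 9(W), 7(W) are all W)
n=16: W (go to 14, an L position)
n=17: W (go to 15, an L position)
n=18: L (options 16(W), 12(W), 10(W) are all W)
n=19: L (options 17(W), 13(W), 11(W) are all W)
n=20: W (go to 18, an L position)
n=21: W (go to 19, an L position)
n=22: W (go to 14, an L position)
n=23: W (go to 15, an L position)
n=24: W (go to 18, an L position)
n=25: W (go to 19, an L position)
n=26: W (go to 18, an L position)
n=27: W (go to 19, an L position)
n=28: L (options 26(W), 22(W), 20(W) are all W)
n=29: L (options 27(W), 23(W), 21(W) are all W)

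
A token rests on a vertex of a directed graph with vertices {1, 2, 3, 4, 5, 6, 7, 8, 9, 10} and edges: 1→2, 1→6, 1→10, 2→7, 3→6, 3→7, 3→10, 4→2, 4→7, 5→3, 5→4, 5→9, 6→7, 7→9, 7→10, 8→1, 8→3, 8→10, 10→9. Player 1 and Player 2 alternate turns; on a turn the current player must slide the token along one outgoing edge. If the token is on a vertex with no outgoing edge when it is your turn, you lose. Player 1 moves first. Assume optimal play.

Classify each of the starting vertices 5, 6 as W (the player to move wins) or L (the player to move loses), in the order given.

5: W, 6: L

Build the W/L table. Terminal = L. A non-terminal position is W if it has a move to some L; otherwise it is L.
Every edge goes from a vertex to one that appears earlier in the order 9, 10, 7, 2, 6, 3, 1, 4, 8, 5, so processing vertices in that order labels each vertex after all of its successors.
9: no outgoing edge → L
10: →9(L), so W
7: →9(L), so W
2: →7(W) only, which is W, so L
6: →7(W) only, which is W, so L
3: →6(L), so W
1: →6(L), so W
4: →2(L), so W
8: →1(W), 3(W), 10(W) — all W, so L
5: →9(L), so W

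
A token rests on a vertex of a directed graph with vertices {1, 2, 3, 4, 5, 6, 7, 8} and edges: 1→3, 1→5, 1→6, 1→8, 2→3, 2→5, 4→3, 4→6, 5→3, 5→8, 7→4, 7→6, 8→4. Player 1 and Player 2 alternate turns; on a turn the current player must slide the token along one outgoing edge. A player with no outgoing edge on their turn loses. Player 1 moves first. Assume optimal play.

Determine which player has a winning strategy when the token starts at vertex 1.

Player 1 wins.

Classify positions by backward induction: terminal positions (no move available) are L. From any other position, the mover wins iff some move reaches an L.
Every edge goes from a vertex to one that appears earlier in the order 3, 6, 4, 8, 7, 5, 2, 1, so processing vertices in that order labels each vertex after all of its successors.
3: no outgoing edge → L
6: no outgoing edge → L
4: reaches L-position 6 → W
8: only reaches 4(W), which is W → L
7: reaches L-position 6 → W
5: reaches L-position 8 → W
2: reaches L-position 3 → W
1: reaches L-position 8 → W
The starting position 1 is W: Player 1 should move to 8, handing over an L position.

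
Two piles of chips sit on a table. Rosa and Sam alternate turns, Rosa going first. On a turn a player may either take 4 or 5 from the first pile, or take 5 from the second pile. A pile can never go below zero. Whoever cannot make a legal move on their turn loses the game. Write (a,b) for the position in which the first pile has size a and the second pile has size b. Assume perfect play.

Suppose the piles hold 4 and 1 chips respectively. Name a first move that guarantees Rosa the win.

Move to (0,1).

Classify positions by backward induction: terminal positions (no move available) are L. From any other position, the mover wins iff some move reaches an L.
No move ever increases a pile, so every position that can arise here has a ≤ 4 and b ≤ 1; it is enough to label the cells with 0 ≤ a ≤ 4 and 0 ≤ b ≤ 1.
Every move lowers a or b (never raises either), so fill the grid row by row in increasing a, and left to right within a row: each cell's successors are then already labelled.
      b=0  b=1
a=0:    L    L
a=1:    L    L
a=2:    L    L
a=3:    L    L
a=4:    W    W
Cells with no legal move (terminal, hence L): (0,0), (0,1), (1,0), (1,1), (2,0), (2,1), (3,0), (3,1).
Every other cell has at least one move into one of the L cells above, so it is W.
From (4,1), the L positions reachable in one move are: (0,1).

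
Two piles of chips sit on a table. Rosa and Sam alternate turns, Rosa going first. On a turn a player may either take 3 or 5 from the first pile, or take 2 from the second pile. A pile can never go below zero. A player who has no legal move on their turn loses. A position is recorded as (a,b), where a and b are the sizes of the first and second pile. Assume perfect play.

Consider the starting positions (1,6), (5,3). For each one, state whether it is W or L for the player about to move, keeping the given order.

(1,6): W, (5,3): L

Positions with no move are L. A position that does have a move is losing for the player to move precisely when every available move leads to a winning position for the opponent. Fill in the labels:
No move ever increases a pile, so every position that can arise here has a ≤ 5 and b ≤ 6; it is enough to label the cells with 0 ≤ a ≤ 5 and 0 ≤ b ≤ 6.
Every move lowers a or b (never raises either), so fill the grid row by row in increasing a, and left to right within a row: each cell's successors are then already labelled.
      b=0  b=1  b=2  b=3  b=4  b=5  b=6
a=0:    L    L    W    W    L    L    W
a=1:    L    L    W    W    L    L    W
a=2:    L    L    W    W    L    L    W
a=3:    W    W    L    L    W    W    L
a=4:    W    W    L    L    W    W    L
a=5:    W    W    L    L    W    W    L
Cells with no legal move (terminal, hence L): (0,0), (0,1), (1,0), (1,1), (2,0), (2,1).
The remaining L cells, each justified by listing all of its moves:
(0,4): only reaches (0,2)(W), which is W → L
(0,5): only reaches (0,3)(W), which is W → L
(1,4): only reaches (1,2)(W), which is W → L
(1,5): only reaches (1,3)(W), which is W → L
(2,4): only reaches (2,2)(W), which is W → L
(2,5): only reaches (2,3)(W), which is W → L
(3,2): only reaches (0,2)(W), (3,0)(W), all W → L
(3,3): only reaches (0,3)(W), (3,1)(W), all W → L
(3,6): only reaches (0,6)(W), (3,4)(W), all W → L
(4,2): only reaches (1,2)(W), (4,0)(W), all W → L
(4,3): only reaches (1,3)(W), (4,1)(W), all W → L
(4,6): only reaches (1,6)(W), (4,4)(W), all W → L
(5,2): only reaches (2,2)(W), (0,2)(W), (5,0)(W), all W → L
(5,3): only reaches (2,3)(W), (0,3)(W), (5,1)(W), all W → L
(5,6): only reaches (2,6)(W), (0,6)(W), (5,4)(W), all W → L
Every other cell has at least one move into one of the L cells above, so it is W.
(1,6): the move to (1,4) reaches an L cell, so W
(5,3): one of the L cells justified above, so L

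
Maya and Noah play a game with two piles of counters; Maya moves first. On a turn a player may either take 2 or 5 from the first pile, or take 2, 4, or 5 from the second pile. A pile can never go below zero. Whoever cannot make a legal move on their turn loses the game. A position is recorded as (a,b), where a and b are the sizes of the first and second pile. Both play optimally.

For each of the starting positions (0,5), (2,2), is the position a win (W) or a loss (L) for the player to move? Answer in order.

Label each position W (a win for the player to move) or L (a loss). A position with no legal move is L; any other position is W exactly when some move reaches an L, and L when every move reaches a W.
No move ever increases a pile, so every position that can arise here has a ≤ 2 and b ≤ 5; it is enough to label the cells with 0 ≤ a ≤ 2 and 0 ≤ b ≤ 5.
Every move lowers a or b (never raises either), so fill the grid row by row in increasing a, and left to right within a row: each cell's successors are then already labelled.
      b=0  b=1  b=2  b=3  b=4  b=5
a=0:    L    L    W    W    W    W
a=1:    L    L    W    W    W    W
a=2:    W    W    L    L    W    W
Cells with no legal move (terminal, hence L): (0,0), (0,1), (1,0), (1,1).
The remaining L cells, each justified by listing all of its moves:
(2,2): L (options (0,2)(W), (2,0)(W) are all W)
(2,3): L (options (0,3)(W), (2,1)(W) are all W)
Every other cell has at least one move into one of the L cells above, so it is W.
(0,5): the move to (0,1) reaches an L cell, so W
(2,2): one of the L cells justified above, so L

(0,5): W, (2,2): L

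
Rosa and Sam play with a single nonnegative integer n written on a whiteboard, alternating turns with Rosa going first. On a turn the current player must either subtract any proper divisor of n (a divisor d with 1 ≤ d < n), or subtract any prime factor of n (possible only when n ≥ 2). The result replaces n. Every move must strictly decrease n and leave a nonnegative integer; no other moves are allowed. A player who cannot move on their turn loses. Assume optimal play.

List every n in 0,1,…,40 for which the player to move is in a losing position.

Label each position W (a win for the player to move) or L (a loss). A position with no legal move is L; any other position is W exactly when some move reaches an L, and L when every move reaches a W.
n=0: no move → L
n=1: no move → L
n=2: reaches L-position 0 → W
n=3: reaches L-position 0 → W
n=4: only reaches 2(W), 3(W), all W → L
n=5: reaches L-position 0 → W
n=6: reaches L-position 4 → W
n=7: reaches L-position 0 → W
n=8: reaches L-position 4 → W
n=9: only reaches 6(W), 8(W), all W → L
n=10: reaches L-position 9 → W
n=11: reaches L-position 0 → W
n=12: reaches L-position 9 → W
n=13: reaches L-position 0 → W
n=14: only reaches 7(W), 12(W), 13(W), all W → L
n=15: reaches L-position 14 → W
n=16: reaches L-position 14 → W
n=17: reaches L-position 0 → W
n=18: reaches L-position 9 → W
n=19: reaches L-position 0 → W
n=20: only reaches 10(W), 15(W), 16(W), 18(W), 19(W), all W → L
n=21: reaches L-position 14 → W
n=22: reaches L-position 20 → W
n=23: reaches L-position 0 → W
n=24: reaches L-position 20 → W
n=25: reaches L-position 20 → W
n=26: only reaches 13(W), 24(W), 25(W), all W → L
n=27: reaches L-position 26 → W
n=28: reaches L-position 14 → W
n=29: reaches L-position 0 → W
n=30: reaches L-position 20 → W
n=31: reaches L-position 0 → W
n=32: only reaches 16(W), 24(W), 28(W), 30(W), 31(W), all W → L
n=33: reaches L-position 32 → W
n=34: reaches L-position 32 → W
n=35: only reaches 28(W), 30(W), 34(W), all W → L
n=36: reaches L-position 32 → W
n=37: reaches L-position 0 → W
n=38: only reaches 19(W), 36(W), 37(W), all W → L
n=39: reaches L-position 26 → W
n=40: reaches L-position 20 → W
Reading off the rows marked L gives the requested list; there are 10 such values of n.

0, 1, 4, 9, 14, 20, 26, 32, 35, 38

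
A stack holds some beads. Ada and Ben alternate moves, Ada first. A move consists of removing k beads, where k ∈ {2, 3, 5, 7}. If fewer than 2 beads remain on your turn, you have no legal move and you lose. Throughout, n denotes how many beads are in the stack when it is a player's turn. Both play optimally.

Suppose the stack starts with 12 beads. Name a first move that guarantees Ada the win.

Use the standard recursion: the mover loses at a terminal position; elsewhere, the mover wins exactly when some move hands the opponent an L position.
n=0: no move → L
n=1: no move → L
n=2: can move to 0, which is L ⇒ W
n=3: can move to 1, which is L ⇒ W
n=4: can move to 1, which is L ⇒ W
n=5: can move to 0, which is L ⇒ W
n=6: can move to 1, which is L ⇒ W
n=7: can move to 0, which is L ⇒ W
n=8: can move to 1, which is L ⇒ W
n=9: moves to 7(W), 6(W), 4(W), 2(W); every one is W ⇒ L
n=10: moves to 8(W), 7(W), 5(W), 3(W); every one is W ⇒ L
n=11: can move to 9, which is L ⇒ W
n=12: can move to 10, which is L ⇒ W
From 12, the L positions reachable in one move are: 10, 9. Any move reaching one of these is winning.

Remove 2, leaving 10.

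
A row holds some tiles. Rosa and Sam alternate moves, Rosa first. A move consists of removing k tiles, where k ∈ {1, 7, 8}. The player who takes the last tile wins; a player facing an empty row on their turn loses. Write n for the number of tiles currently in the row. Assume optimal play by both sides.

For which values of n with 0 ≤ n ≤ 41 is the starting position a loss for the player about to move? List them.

Classify positions by backward induction: terminal positions (no move available) are L. From any other position, the mover wins iff some move reaches an L.
n=0: no move → L
n=1: W (go to 0, an L position)
n=2: L (sole option 1(W) is W)
n=3: W (go to 2, an L position)
n=4: L (sole option 3(W) is W)
n=5: W (go to 4, an L position)
n=6: L (sole option 5(W) is W)
n=7: W (go to 6, an L position)
n=8: W (go to 0, an L position)
n=9: W (go to 2, an L position)
n=10: W (go to 2, an L position)
n=11: W (go to 4, an L position)
n=12: W (go to 4, an L position)
n=13: W (go to 6, an L position)
n=14: W (go to 6, an L position)
n=15: L (options 14(W), 8(W), 7(W) are all W)
n=16: W (go to 15, an L position)
n=17: L (options 16(W), 10(W), 9(W) are all W)
n=18: W (go to 17, an L position)
n=19: L (options 18(W), 12(W), 11(W) are all W)
n=20: W (go to 19, an L position)
n=21: L (options 20(W), 14(W), 13(W) are all W)
n=22: W (go to 21, an L position)
n=23: W (go to 15, an L position)
n=24: W (go to 17, an L position)
n=25: W (go to 17, an L position)
n=26: W (go to 19, an L position)
n=27: W (go to 19, an L position)
n=28: W (go to 21, an L position)
n=29: W (go to 21, an L position)
n=30: L (options 29(W), 23(W), 22(W) are all W)
n=31: W (go to 30, an L position)
n=32: L (options 31(W), 25(W), 24(W) are all W)
n=33: W (go to 32, an L position)
n=34: L (options 33(W), 27(W), 26(W) are all W)
n=35: W (go to 34, an L position)
n=36: L (options 35(W), 29(W), 28(W) are all W)
n=37: W (go to 36, an L position)
n=38: W (go to 30, an L position)
n=39: W (go to 32, an L position)
n=40: W (go to 32, an L position)
n=41: W (go to 34, an L position)
Reading off the rows marked L gives the requested list; there are 12 such values of n.

0, 2, 4, 6, 15, 17, 19, 21, 30, 32, 34, 36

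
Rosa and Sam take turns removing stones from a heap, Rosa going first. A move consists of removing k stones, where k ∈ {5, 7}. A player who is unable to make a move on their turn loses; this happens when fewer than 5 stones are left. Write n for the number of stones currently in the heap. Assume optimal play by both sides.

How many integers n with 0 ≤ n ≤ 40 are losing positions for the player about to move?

Label each position W (a win for the player to move) or L (a loss). A position with no legal move is L; any other position is W exactly when some move reaches an L, and L when every move reaches a W.
n=0: no move → L
n=1: no move → L
n=2: no move → L
n=3: no move → L
n=4: no move → L
n=5: can move to 0, which is L ⇒ W
n=6: can move to 1, which is L ⇒ W
n=7: can move to 2, which is L ⇒ W
n=8: can move to 3, which is L ⇒ W
n=9: can move to 4, which is L ⇒ W
n=10: can move to 3, which is L ⇒ W
n=11: can move to 4, which is L ⇒ W
n=12: moves to 7(W), 5(W); every one is W ⇒ L
n=13: moves to 8(W), 6(W); every one is W ⇒ L
n=14: moves to 9(W), 7(W); every one is W ⇒ L
n=15: moves to 10(W), 8(W); every one is W ⇒ L
n=16: moves to 11(W), 9(W); every one is W ⇒ L
n=17: can move to 12, which is L ⇒ W
n=18: can move to 13, which is L ⇒ W
n=19: can move to 14, which is L ⇒ W
n=20: can move to 15, which is L ⇒ W
n=21: can move to 16, which is L ⇒ W
n=22: can move to 15, which is L ⇒ W
n=23: can move to 16, which is L ⇒ W
n=24: moves to 19(W), 17(W); every one is W ⇒ L
n=25: moves to 20(W), 18(W); every one is W ⇒ L
n=26: moves to 21(W), 19(W); every one is W ⇒ L
n=27: moves to 22(W), 20(W); every one is W ⇒ L
n=28: moves to 23(W), 21(W); every one is W ⇒ L
n=29: can move to 24, which is L ⇒ W
n=30: can move to 25, which is L ⇒ W
n=31: can move to 26, which is L ⇒ W
n=32: can move to 27, which is L ⇒ W
n=33: can move to 28, which is L ⇒ W
n=34: can move to 27, which is L ⇒ W
n=35: can move to 28, which is L ⇒ W
n=36: moves to 31(W), 29(W); every one is W ⇒ L
n=37: moves to 32(W), 30(W); every one is W ⇒ L
n=38: moves to 33(W), 31(W); every one is W ⇒ L
n=39: moves to 34(W), 32(W); every one is W ⇒ L
n=40: moves to 35(W), 33(W); every one is W ⇒ L
L entries with 0 ≤ n ≤ 40: n = 0, 1, 2, 3, 4, 12, 13, 14, 15, 16, 24, 25, 26, 27, 28, 36, 37, 38, 39, 40; that makes 20.

20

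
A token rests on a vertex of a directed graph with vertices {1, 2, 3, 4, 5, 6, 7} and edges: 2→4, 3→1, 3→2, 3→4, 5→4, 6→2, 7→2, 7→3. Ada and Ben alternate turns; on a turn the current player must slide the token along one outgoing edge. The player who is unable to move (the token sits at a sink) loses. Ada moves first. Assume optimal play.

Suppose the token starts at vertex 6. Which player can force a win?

Use the standard recursion: the mover loses at a terminal position; elsewhere, the mover wins exactly when some move hands the opponent an L position.
Every edge goes from a vertex to one that appears earlier in the order 4, 1, 2, 3, 7, 5, 6, so processing vertices in that order labels each vertex after all of its successors.
4: no outgoing edge → L
1: no outgoing edge → L
2: reaches L-position 4 → W
3: reaches L-position 1 → W
7: only reaches 3(W), 2(W), all W → L
5: reaches L-position 4 → W
6: only reaches 2(W), which is W → L
The starting position 6 is L: whatever Ada does, the opponent receives a W position.

Ben wins.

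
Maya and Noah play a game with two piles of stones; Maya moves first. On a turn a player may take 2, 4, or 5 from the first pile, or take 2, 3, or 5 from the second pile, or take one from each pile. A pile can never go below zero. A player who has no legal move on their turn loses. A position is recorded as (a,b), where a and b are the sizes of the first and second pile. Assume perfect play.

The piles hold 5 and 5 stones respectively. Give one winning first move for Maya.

Move to (5,3).

Compute win/loss labels from the base case upward. A position with no move is L. Any other position is W if it can reach an L in one move, else L.
No move ever increases a pile, so every position that can arise here has a ≤ 5 and b ≤ 5; it is enough to label the cells with 0 ≤ a ≤ 5 and 0 ≤ b ≤ 5.
Every move lowers a or b (never raises either), so fill the grid row by row in increasing a, and left to right within a row: each cell's successors are then already labelled.
      b=0  b=1  b=2  b=3  b=4  b=5
a=0:    L    L    W    W    W    W
a=1:    L    W    W    W    L    W
a=2:    W    W    L    L    W    W
a=3:    W    L    L    W    W    W
a=4:    W    W    W    W    L    L
a=5:    W    W    W    L    W    W
Cells with no legal move (terminal, hence L): (0,0), (0,1), (1,0).
The remaining L cells, each justified by listing all of its moves:
(1,4): moves to (1,2)(W), (1,1)(W), (0,3)(W); every one is W ⇒ L
(2,2): moves to (0,2)(W), (2,0)(W), (1,1)(W); every one is W ⇒ L
(2,3): moves to (0,3)(W), (2,1)(W), (2,0)(W), (1,2)(W); every one is W ⇒ L
(3,1): moves to (1,1)(W), (2,0)(W); every one is W ⇒ L
(3,2): moves to (1,2)(W), (3,0)(W), (2,1)(W); every one is W ⇒ L
(4,4): moves to (2,4)(W), (0,4)(W), (4,2)(W), (4,1)(W), (3,3)(W); every one is W ⇒ L
(4,5): moves to (2,5)(W), (0,5)(W), (4,3)(W), (4,2)(W), (4,0)(W), (3,4)(W); every one is W ⇒ L
(5,3): moves to (3,3)(W), (1,3)(W), (0,3)(W), (5,1)(W), (5,0)(W), (4,2)(W); every one is W ⇒ L
Every other cell has at least one move into one of the L cells above, so it is W.
From (5,5), the L positions reachable in one move are: (5,3), (4,4). Any move reaching one of these is winning.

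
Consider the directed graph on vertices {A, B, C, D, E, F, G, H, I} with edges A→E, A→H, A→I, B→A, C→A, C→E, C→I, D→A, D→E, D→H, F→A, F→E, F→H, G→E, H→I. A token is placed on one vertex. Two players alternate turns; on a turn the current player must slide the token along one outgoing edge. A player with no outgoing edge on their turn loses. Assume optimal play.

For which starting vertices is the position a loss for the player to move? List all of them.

Positions with no move are L. A position that does have a move is losing for the player to move precisely when every available move leads to a winning position for the opponent. Fill in the labels:
Every edge goes from a vertex to one that appears earlier in the order I, E, G, H, A, F, D, C, B, so processing vertices in that order labels each vertex after all of its successors.
I: no outgoing edge → L
E: no outgoing edge → L
G: reaches L-position E → W
H: reaches L-position I → W
A: reaches L-position E → W
F: reaches L-position E → W
D: reaches L-position E → W
C: reaches L-position E → W
B: only reaches A(W), which is W → L
The losing starting vertices are exactly the entries labelled L in this table (3 of them).

B, E, I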